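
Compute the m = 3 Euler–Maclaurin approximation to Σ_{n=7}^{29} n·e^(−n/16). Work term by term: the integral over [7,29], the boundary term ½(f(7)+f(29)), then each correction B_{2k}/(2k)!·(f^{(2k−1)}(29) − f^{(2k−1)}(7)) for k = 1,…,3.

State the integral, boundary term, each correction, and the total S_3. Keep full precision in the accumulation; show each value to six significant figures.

S_3 ≈ 124.647

∫_7^29 x·e^(−x/16) dx evaluates to 120.062.
½[f(7) + f(29)] = ½[4.51954 + 4.73412] = 4.62683.
Running total after boundary: 124.689.
k=1: B_{2}/(2)! × [f^{(1)}(29) − f^{(1)}(7)] = 1/12 × (-0.132637 − 0.363177) = -0.0413179.
After k=1: 124.647.
k=2: B_{4}/(4)! × [f^{(3)}(29) − f^{(3)}(7)] = −1/720 × (0.000757242 − 0.00646279) = 7.92437e-06.
After k=2: 124.647.
k=3: B_{6}/(6)! × [f^{(5)}(29) − f^{(5)}(7)] = 1/30240 × (7.93984e-06 − 4.49489e-05) = -1.22384e-09.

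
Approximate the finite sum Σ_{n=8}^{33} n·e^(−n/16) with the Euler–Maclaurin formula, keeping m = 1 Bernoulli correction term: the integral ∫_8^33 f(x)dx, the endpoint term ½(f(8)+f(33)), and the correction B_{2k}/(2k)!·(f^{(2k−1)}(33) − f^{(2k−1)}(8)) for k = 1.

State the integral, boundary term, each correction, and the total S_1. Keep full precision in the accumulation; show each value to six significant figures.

Integral: ∫_8^33 x·e^(−x/16) dx = 133.233.
Boundary: ½(f(8) + f(33)) = ½(4.85225 + 4.19548) = 4.52386.
Running total after boundary: 137.757.
k=1: B_{2}/(2)! × [f^{(1)}(33) − f^{(1)}(8)] = 1/12 × (-0.135082 − 0.303265) = -0.0365289.

S_1 ≈ 137.721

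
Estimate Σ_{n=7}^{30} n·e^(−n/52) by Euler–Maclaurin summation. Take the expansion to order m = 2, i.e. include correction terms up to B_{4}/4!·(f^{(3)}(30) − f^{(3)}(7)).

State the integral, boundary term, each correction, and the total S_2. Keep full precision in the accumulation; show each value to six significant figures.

S_2 ≈ 298.268

∫_7^30 x·e^(−x/52) dx evaluates to 286.828.
½[f(7) + f(30)] = ½[6.11836 + 16.8487] = 11.4835.
Running total after boundary: 298.311.
k=1: B_{2}/(2)! × [f^{(1)}(30) − f^{(1)}(7)] = 1/12 × (0.237610 − 0.756391) = -0.0432318.
After k=1: 298.268.
k=2: B_{4}/(4)! × [f^{(3)}(30) − f^{(3)}(7)] = −1/720 × (0.000503276 − 0.000926219) = 5.87421e-07.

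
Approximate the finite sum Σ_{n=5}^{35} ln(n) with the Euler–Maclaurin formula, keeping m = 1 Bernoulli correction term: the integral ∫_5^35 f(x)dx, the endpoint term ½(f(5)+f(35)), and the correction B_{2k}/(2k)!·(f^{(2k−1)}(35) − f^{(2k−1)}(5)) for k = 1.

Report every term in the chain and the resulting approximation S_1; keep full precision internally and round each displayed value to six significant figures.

S_1 ≈ 88.9581

The integral term ∫_5^35 ln(x) dx = 86.3900.
½[f(5) + f(35)] = ½[1.60944 + 3.55535] = 2.58239.
Running total after boundary: 88.9724.
Order-1 term: 1/12 · (0.0285714 − 0.200000) = -0.0142857.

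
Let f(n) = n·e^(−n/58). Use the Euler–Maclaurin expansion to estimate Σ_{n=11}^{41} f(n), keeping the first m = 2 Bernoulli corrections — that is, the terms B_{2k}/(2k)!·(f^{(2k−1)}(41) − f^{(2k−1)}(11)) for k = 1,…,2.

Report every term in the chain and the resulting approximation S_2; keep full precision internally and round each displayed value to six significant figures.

∫_11^41 x·e^(−x/58) dx evaluates to 478.836.
½[f(11) + f(41)] = ½[9.09969 + 20.2201] = 14.6599.
So far: 493.496.
k=1: B_{2}/(2)! × [f^{(1)}(41) − f^{(1)}(11)] = 1/12 × (0.144551 − 0.670353) = -0.0438169.
After k=1: 493.452.
k=2: B_{4}/(4)! × [f^{(3)}(41) − f^{(3)}(11)] = −1/720 × (0.000336176 − 0.000691094) = 4.92943e-07.

S_2 ≈ 493.452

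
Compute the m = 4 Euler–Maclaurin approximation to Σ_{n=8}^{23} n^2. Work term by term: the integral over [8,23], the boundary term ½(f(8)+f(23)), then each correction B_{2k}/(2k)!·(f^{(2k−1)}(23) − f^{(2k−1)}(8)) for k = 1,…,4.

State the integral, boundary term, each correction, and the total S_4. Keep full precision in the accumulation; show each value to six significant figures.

∫_8^23 x^2 dx evaluates to 3885.00.
Boundary: ½(f(8) + f(23)) = ½(64.0000 + 529.000) = 296.500.
Integral + boundary = 4181.50.
k=1: B_{2}/(2)! × [f^{(1)}(23) − f^{(1)}(8)] = 1/12 × (46.0000 − 16.0000) = 2.50000.
Partial sum through k=1: 4184.00.
k=2: B_{4}/(4)! × [f^{(3)}(23) − f^{(3)}(8)] = −1/720 × (0.00000 − 0.00000) = 0.00000.
Partial sum through k=2: 4184.00.
k=3: B_{6}/(6)! × [f^{(5)}(23) − f^{(5)}(8)] = 1/30240 × (0.00000 − 0.00000) = 0.00000.
Partial sum through k=3: 4184.00.
k=4: B_{8}/(8)! × [f^{(7)}(23) − f^{(7)}(8)] = −1/1209600 × (0.00000 − 0.00000) = 0.00000.

S_4 ≈ 4184.00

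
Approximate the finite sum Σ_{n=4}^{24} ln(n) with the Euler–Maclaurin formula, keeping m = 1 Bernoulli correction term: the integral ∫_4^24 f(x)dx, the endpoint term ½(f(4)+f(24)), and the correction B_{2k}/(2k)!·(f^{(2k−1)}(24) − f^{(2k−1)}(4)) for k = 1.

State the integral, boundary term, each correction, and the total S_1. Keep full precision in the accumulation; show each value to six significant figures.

S_1 ≈ 52.9929

∫_4^24 ln(x) dx evaluates to 50.7281.
Endpoint term: (f(4) + f(24))/2 = (1.38629 + 3.17805)/2 = 2.28217.
So far: 53.0103.
Correction k=1: B_{2}/2! · (f^{(1)}(24) − f^{(1)}(4)) = 1/12 · (0.0416667 − 0.250000) = -0.0173611.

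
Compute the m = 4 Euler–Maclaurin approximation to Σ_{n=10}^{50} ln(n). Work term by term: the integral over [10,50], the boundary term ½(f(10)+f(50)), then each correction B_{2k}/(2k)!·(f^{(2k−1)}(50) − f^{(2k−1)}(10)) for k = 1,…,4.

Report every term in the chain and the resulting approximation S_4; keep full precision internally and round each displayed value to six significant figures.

The integral term ∫_10^50 ln(x) dx = 132.575.
½[f(10) + f(50)] = ½[2.30259 + 3.91202] = 3.10730.
Integral + boundary = 135.683.
Correction k=1: B_{2}/2! · (f^{(1)}(50) − f^{(1)}(10)) = 1/12 · (0.0200000 − 0.100000) = -0.00666667.
Running total after k=1: 135.676.
Correction k=2: B_{4}/4! · (f^{(3)}(50) − f^{(3)}(10)) = −1/720 · (1.60000e-05 − 0.00200000) = 2.75556e-06.
Running total after k=2: 135.676.
Correction k=3: B_{6}/6! · (f^{(5)}(50) − f^{(5)}(10)) = 1/30240 · (7.68000e-08 − 0.000240000) = -7.93397e-09.
Running total after k=3: 135.676.
Correction k=4: B_{8}/8! · (f^{(7)}(50) − f^{(7)}(10)) = −1/1209600 · (9.21600e-10 − 7.20000e-05) = 5.95230e-11.

S_4 ≈ 135.676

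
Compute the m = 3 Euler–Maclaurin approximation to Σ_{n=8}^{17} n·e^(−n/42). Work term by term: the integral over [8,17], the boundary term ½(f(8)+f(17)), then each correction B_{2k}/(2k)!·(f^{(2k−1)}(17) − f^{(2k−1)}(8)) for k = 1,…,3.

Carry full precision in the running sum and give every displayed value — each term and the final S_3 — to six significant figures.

Integral: ∫_8^17 x·e^(−x/42) dx = 82.6253.
½[f(8) + f(17)] = ½[6.61252 + 11.3413] = 8.97691.
Running total after boundary: 91.6022.
k=1: B_{2}/(2)! × [f^{(1)}(17) − f^{(1)}(8)] = 1/12 × (0.397105 − 0.669124) = -0.0226683.
After k=1: 91.5796.
k=2: B_{4}/(4)! × [f^{(3)}(17) − f^{(3)}(8)] = −1/720 × (0.000981506 − 0.00131647) = 4.65230e-07.
After k=2: 91.5796.
k=3: B_{6}/(6)! × [f^{(5)}(17) − f^{(5)}(8)] = 1/30240 × (9.85201e-07 − 1.27756e-06) = -9.66803e-12.

S_3 ≈ 91.5796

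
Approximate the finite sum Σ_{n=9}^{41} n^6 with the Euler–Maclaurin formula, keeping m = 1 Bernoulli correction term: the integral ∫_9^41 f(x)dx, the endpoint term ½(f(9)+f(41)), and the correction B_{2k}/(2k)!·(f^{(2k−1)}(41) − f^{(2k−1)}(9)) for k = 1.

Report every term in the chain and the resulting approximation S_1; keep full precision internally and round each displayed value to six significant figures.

S_1 ≈ 3.02546e+10

Integral: ∫_9^41 x^6 dx = 2.78214e+10.
Endpoint term: (f(9) + f(41))/2 = (531441 + 4.75010e+09)/2 = 2.37532e+09.
Integral + boundary = 3.01967e+10.
Correction k=1: B_{2}/2! · (f^{(1)}(41) − f^{(1)}(9)) = 1/12 · (6.95137e+08 − 354294) = 5.78986e+07.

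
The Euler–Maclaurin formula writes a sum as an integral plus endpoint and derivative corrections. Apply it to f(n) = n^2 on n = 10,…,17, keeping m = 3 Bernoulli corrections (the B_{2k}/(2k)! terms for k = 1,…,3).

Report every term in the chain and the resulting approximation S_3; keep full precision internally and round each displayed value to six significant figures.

S_3 ≈ 1500.00

The integral term ∫_10^17 x^2 dx = 1304.33.
½[f(10) + f(17)] = ½[100.000 + 289.000] = 194.500.
So far: 1498.83.
Order-1 term: 1/12 · (34.0000 − 20.0000) = 1.16667.
Running total after k=1: 1500.00.
Order-2 term: −1/720 · (0.00000 − 0.00000) = 0.00000.
Running total after k=2: 1500.00.
Order-3 term: 1/30240 · (0.00000 − 0.00000) = 0.00000.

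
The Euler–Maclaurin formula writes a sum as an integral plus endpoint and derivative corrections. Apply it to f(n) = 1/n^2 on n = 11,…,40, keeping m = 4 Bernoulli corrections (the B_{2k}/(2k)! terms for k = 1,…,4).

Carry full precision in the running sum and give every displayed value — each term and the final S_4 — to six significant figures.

S_4 ≈ 0.0704762

Integral: ∫_11^40 1/x^2 dx = 0.0659091.
½[f(11) + f(40)] = ½[0.00826446 + 0.000625000] = 0.00444473.
Integral + boundary = 0.0703538.
k=1: B_{2}/(2)! × [f^{(1)}(40) − f^{(1)}(11)] = 1/12 × (-3.12500e-05 − (-0.00150263)) = 0.000122615.
Running total after k=1: 0.0704764.
k=2: B_{4}/(4)! × [f^{(3)}(40) − f^{(3)}(11)] = −1/720 × (-2.34375e-07 − (-0.000149021)) = -2.06648e-07.
Running total after k=2: 0.0704762.
k=3: B_{6}/(6)! × [f^{(5)}(40) − f^{(5)}(11)] = 1/30240 × (-4.39453e-09 − (-3.69474e-05)) = 1.22166e-09.
Running total after k=3: 0.0704762.
k=4: B_{8}/(8)! × [f^{(7)}(40) − f^{(7)}(11)] = −1/1209600 × (-1.53809e-10 − (-1.70996e-05)) = -1.41365e-11.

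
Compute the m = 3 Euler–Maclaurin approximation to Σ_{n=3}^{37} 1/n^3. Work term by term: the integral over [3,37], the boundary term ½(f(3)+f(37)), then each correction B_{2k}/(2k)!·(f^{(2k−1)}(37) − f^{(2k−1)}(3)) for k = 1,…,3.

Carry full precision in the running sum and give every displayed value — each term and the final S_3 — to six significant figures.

S_3 ≈ 0.0767034

Integral: ∫_3^37 1/x^3 dx = 0.0551903.
½[f(3) + f(37)] = ½[0.0370370 + 1.97422e-05] = 0.0185284.
Integral + boundary = 0.0737187.
Order-1 term: 1/12 · (-1.60072e-06 − (-0.0370370)) = 0.00308629.
Running total after k=1: 0.0768050.
Order-2 term: −1/720 · (-2.33852e-08 − (-0.0823045)) = -0.000114312.
Running total after k=2: 0.0766907.
Order-3 term: 1/30240 · (-7.17442e-10 − (-0.384088)) = 1.27013e-05.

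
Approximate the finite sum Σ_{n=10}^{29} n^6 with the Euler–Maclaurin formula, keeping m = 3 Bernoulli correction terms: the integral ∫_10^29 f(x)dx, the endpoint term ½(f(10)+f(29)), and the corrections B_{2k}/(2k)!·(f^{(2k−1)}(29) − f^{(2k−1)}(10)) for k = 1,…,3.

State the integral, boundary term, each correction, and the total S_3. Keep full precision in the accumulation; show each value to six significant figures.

∫_10^29 x^6 dx evaluates to 2.46284e+09.
Boundary: ½(f(10) + f(29)) = ½(1.00000e+06 + 5.94823e+08) = 2.97912e+08.
Integral + boundary = 2.76075e+09.
k=1: B_{2}/(2)! × [f^{(1)}(29) − f^{(1)}(10)] = 1/12 × (1.23067e+08 − 600000) = 1.02056e+07.
Running total after k=1: 2.77096e+09.
k=2: B_{4}/(4)! × [f^{(3)}(29) − f^{(3)}(10)] = −1/720 × (2.92668e+06 − 120000) = -3898.17.
Running total after k=2: 2.77095e+09.
k=3: B_{6}/(6)! × [f^{(5)}(29) − f^{(5)}(10)] = 1/30240 × (20880.0 − 7200.00) = 0.452381.

S_3 ≈ 2.77095e+09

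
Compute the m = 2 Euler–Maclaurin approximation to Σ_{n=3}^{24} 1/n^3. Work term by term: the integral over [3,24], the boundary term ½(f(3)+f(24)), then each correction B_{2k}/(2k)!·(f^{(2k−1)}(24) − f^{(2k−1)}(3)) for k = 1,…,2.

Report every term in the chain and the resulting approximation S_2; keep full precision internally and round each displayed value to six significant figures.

∫_3^24 1/x^3 dx evaluates to 0.0546875.
½[f(3) + f(24)] = ½[0.0370370 + 7.23380e-05] = 0.0185547.
Running total after boundary: 0.0732422.
Order-1 term: 1/12 · (-9.04225e-06 − (-0.0370370)) = 0.00308567.
Partial sum through k=1: 0.0763279.
Order-2 term: −1/720 · (-3.13967e-07 − (-0.0823045)) = -0.000114311.

S_2 ≈ 0.0762135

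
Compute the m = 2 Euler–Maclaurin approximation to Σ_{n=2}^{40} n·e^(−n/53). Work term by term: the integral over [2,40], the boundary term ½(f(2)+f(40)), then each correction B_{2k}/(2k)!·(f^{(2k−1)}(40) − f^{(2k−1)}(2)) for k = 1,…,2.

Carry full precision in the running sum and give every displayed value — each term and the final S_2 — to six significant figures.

Integral: ∫_2^40 x·e^(−x/53) dx = 489.712.
Endpoint term: (f(2) + f(40))/2 = (1.92593 + 18.8057)/2 = 10.3658.
So far: 500.077.
Correction k=1: B_{2}/2! · (f^{(1)}(40) − f^{(1)}(2)) = 1/12 · (0.115318 − 0.926629) = -0.0676092.
After k=1: 500.010.
Correction k=2: B_{4}/4! · (f^{(3)}(40) − f^{(3)}(2)) = −1/720 · (0.000375794 − 0.00101551) = 8.88492e-07.

S_2 ≈ 500.010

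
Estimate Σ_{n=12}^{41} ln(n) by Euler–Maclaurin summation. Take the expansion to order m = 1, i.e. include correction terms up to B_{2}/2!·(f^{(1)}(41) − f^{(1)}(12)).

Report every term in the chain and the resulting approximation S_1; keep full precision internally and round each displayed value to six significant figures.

S_1 ≈ 96.5319

The integral term ∫_12^41 ln(x) dx = 93.4376.
Boundary: ½(f(12) + f(41)) = ½(2.48491 + 3.71357) = 3.09924.
Running total after boundary: 96.5368.
Correction k=1: B_{2}/2! · (f^{(1)}(41) − f^{(1)}(12)) = 1/12 · (0.0243902 − 0.0833333) = -0.00491192.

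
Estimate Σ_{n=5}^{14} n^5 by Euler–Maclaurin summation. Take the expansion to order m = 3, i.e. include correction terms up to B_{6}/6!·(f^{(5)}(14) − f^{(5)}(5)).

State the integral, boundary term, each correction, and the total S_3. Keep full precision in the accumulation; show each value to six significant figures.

S_3 ≈ 1.53852e+06

Integral: ∫_5^14 x^5 dx = 1.25232e+06.
Boundary: ½(f(5) + f(14)) = ½(3125.00 + 537824) = 270474.
Integral + boundary = 1.52279e+06.
k=1: B_{2}/(2)! × [f^{(1)}(14) − f^{(1)}(5)] = 1/12 × (192080 − 3125.00) = 15746.2.
Running total after k=1: 1.53854e+06.
k=2: B_{4}/(4)! × [f^{(3)}(14) − f^{(3)}(5)] = −1/720 × (11760.0 − 1500.00) = -14.2500.
Running total after k=2: 1.53852e+06.
k=3: B_{6}/(6)! × [f^{(5)}(14) − f^{(5)}(5)] = 1/30240 × (120.000 − 120.000) = 0.00000.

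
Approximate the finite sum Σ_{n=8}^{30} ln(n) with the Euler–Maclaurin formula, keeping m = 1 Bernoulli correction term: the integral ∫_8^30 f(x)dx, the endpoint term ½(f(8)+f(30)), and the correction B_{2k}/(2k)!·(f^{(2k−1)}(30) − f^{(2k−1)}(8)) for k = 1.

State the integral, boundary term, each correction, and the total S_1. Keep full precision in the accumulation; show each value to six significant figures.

S_1 ≈ 66.1331

The integral term ∫_8^30 ln(x) dx = 63.4004.
Endpoint term: (f(8) + f(30))/2 = (2.07944 + 3.40120)/2 = 2.74032.
So far: 66.1407.
Correction k=1: B_{2}/2! · (f^{(1)}(30) − f^{(1)}(8)) = 1/12 · (0.0333333 − 0.125000) = -0.00763889.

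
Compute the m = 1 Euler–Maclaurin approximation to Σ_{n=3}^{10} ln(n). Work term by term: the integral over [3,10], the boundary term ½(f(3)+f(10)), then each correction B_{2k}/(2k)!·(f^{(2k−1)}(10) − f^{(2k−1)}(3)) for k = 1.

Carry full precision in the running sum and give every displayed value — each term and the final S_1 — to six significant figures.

S_1 ≈ 14.4112

The integral term ∫_3^10 ln(x) dx = 12.7300.
½[f(3) + f(10)] = ½[1.09861 + 2.30259] = 1.70060.
Integral + boundary = 14.4306.
Order-1 term: 1/12 · (0.100000 − 0.333333) = -0.0194444.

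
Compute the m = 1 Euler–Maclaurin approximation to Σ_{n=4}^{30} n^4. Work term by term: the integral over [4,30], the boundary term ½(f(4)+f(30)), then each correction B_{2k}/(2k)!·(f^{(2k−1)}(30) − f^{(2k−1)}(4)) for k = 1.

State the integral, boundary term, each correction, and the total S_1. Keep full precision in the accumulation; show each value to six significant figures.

∫_4^30 x^4 dx evaluates to 4.85980e+06.
½[f(4) + f(30)] = ½[256.000 + 810000] = 405128.
So far: 5.26492e+06.
Correction k=1: B_{2}/2! · (f^{(1)}(30) − f^{(1)}(4)) = 1/12 · (108000 − 256.000) = 8978.67.

S_1 ≈ 5.27390e+06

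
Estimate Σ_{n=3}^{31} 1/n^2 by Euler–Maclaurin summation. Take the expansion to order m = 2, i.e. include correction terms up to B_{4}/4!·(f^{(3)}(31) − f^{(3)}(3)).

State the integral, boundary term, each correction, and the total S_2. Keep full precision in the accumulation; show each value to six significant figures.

S_2 ≈ 0.363181

The integral term ∫_3^31 1/x^2 dx = 0.301075.
½[f(3) + f(31)] = ½[0.111111 + 0.00104058] = 0.0560758.
Running total after boundary: 0.357151.
Order-1 term: 1/12 · (-6.71344e-05 − (-0.0740741)) = 0.00616724.
Running total after k=1: 0.363318.
Order-2 term: −1/720 · (-8.38306e-07 − (-0.0987654)) = -0.000137173.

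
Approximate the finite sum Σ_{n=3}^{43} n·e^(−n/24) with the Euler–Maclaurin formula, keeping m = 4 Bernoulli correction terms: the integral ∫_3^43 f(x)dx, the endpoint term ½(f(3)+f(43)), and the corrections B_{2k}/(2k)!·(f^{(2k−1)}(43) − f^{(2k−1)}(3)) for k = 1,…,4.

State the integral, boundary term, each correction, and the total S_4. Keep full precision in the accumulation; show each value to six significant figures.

Integral: ∫_3^43 x·e^(−x/24) dx = 303.833.
½[f(3) + f(43)] = ½[2.64749 + 7.16733] = 4.90741.
Running total after boundary: 308.741.
Correction k=1: B_{2}/2! · (f^{(1)}(43) − f^{(1)}(3)) = 1/12 · (-0.131957 − 0.772185) = -0.0753451.
After k=1: 308.665.
Correction k=2: B_{4}/4! · (f^{(3)}(43) − f^{(3)}(3)) = −1/720 · (0.000349666 − 0.00440482) = 5.63216e-06.
After k=2: 308.665.
Correction k=3: B_{6}/6! · (f^{(5)}(43) − f^{(5)}(3)) = 1/30240 · (1.61185e-06 − 1.29671e-05) = -3.75504e-10.
After k=3: 308.665.
Correction k=4: B_{8}/8! · (f^{(7)}(43) − f^{(7)}(3)) = −1/1209600 · (4.54277e-09 − 3.17482e-08) = 2.24912e-14.

S_4 ≈ 308.665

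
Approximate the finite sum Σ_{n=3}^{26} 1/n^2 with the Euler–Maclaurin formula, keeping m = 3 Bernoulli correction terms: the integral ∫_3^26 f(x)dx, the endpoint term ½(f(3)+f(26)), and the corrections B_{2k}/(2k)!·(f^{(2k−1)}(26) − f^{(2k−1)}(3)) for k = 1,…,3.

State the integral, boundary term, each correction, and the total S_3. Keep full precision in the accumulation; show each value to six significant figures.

S_3 ≈ 0.357204

∫_3^26 1/x^2 dx evaluates to 0.294872.
Boundary: ½(f(3) + f(26)) = ½(0.111111 + 0.00147929) = 0.0562952.
Running total after boundary: 0.351167.
k=1: B_{2}/(2)! × [f^{(1)}(26) − f^{(1)}(3)] = 1/12 × (-0.000113792 − (-0.0740741)) = 0.00616336.
Partial sum through k=1: 0.357330.
k=2: B_{4}/(4)! × [f^{(3)}(26) − f^{(3)}(3)] = −1/720 × (-2.01997e-06 − (-0.0987654)) = -0.000137171.
Partial sum through k=2: 0.357193.
k=3: B_{6}/(6)! × [f^{(5)}(26) − f^{(5)}(3)] = 1/30240 × (-8.96436e-08 − (-0.329218)) = 1.08868e-05.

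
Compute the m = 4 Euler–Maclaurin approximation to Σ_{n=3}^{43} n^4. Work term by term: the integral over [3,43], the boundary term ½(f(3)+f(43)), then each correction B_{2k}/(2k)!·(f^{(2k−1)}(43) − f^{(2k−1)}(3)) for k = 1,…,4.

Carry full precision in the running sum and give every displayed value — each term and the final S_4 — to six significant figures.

S_4 ≈ 3.11376e+07

Integral: ∫_3^43 x^4 dx = 2.94016e+07.
Boundary: ½(f(3) + f(43)) = ½(81.0000 + 3.41880e+06) = 1.70944e+06.
Running total after boundary: 3.11111e+07.
Order-1 term: 1/12 · (318028 − 108.000) = 26493.3.
Running total after k=1: 3.11376e+07.
Order-2 term: −1/720 · (1032.00 − 72.0000) = -1.33333.
Running total after k=2: 3.11376e+07.
Order-3 term: 1/30240 · (0.00000 − 0.00000) = 0.00000.
Running total after k=3: 3.11376e+07.
Order-4 term: −1/1209600 · (0.00000 − 0.00000) = 0.00000.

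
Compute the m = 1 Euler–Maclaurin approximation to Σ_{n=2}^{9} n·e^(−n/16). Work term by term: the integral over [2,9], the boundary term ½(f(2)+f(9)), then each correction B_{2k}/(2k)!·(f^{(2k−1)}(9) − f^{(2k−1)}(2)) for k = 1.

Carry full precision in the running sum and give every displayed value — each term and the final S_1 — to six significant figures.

S_1 ≈ 29.6489

The integral term ∫_2^9 x·e^(−x/16) dx = 26.2460.
½[f(2) + f(9)] = ½[1.76499 + 5.12805] = 3.44652.
Running total after boundary: 29.6925.
Order-1 term: 1/12 · (0.249280 − 0.772185) = -0.0435754.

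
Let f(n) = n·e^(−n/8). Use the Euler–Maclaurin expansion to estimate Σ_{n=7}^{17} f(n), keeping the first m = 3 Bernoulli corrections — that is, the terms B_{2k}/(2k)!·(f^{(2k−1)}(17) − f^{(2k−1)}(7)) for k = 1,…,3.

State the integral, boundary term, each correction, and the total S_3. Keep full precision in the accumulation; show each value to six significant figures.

S_3 ≈ 28.5955

The integral term ∫_7^17 x·e^(−x/8) dx = 26.1368.
Endpoint term: (f(7) + f(17))/2 = (2.91803 + 2.03036)/2 = 2.47420.
Integral + boundary = 28.6110.
Correction k=1: B_{2}/2! · (f^{(1)}(17) − f^{(1)}(7)) = 1/12 · (-0.134362 − 0.0521078) = -0.0155392.
Running total after k=1: 28.5955.
Correction k=2: B_{4}/4! · (f^{(3)}(17) − f^{(3)}(7)) = −1/720 · (0.00163287 − 0.0138411) = 1.69559e-05.
Running total after k=2: 28.5955.
Correction k=3: B_{6}/6! · (f^{(5)}(17) − f^{(5)}(7)) = 1/30240 · (8.38305e-05 − 0.000419813) = -1.11105e-08.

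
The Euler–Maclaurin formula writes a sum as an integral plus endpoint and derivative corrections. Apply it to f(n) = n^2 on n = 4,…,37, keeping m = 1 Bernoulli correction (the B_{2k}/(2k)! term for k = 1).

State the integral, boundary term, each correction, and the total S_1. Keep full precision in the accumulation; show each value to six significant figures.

The integral term ∫_4^37 x^2 dx = 16863.0.
½[f(4) + f(37)] = ½[16.0000 + 1369.00] = 692.500.
Running total after boundary: 17555.5.
Correction k=1: B_{2}/2! · (f^{(1)}(37) − f^{(1)}(4)) = 1/12 · (74.0000 − 8.00000) = 5.50000.

S_1 ≈ 17561.0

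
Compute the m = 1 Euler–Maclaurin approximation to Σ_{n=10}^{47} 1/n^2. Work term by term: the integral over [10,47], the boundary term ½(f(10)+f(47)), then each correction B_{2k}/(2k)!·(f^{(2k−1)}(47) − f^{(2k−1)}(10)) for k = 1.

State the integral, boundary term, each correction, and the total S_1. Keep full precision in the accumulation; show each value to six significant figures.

Integral: ∫_10^47 1/x^2 dx = 0.0787234.
½[f(10) + f(47)] = ½[0.0100000 + 0.000452694] = 0.00522635.
Running total after boundary: 0.0839498.
Correction k=1: B_{2}/2! · (f^{(1)}(47) − f^{(1)}(10)) = 1/12 · (-1.92636e-05 − (-0.00200000)) = 0.000165061.

S_1 ≈ 0.0841148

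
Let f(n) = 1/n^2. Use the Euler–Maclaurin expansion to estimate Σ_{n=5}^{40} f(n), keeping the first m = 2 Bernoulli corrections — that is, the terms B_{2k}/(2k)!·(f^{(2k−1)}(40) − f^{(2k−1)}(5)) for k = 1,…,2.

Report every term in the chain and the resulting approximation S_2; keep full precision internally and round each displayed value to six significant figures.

The integral term ∫_5^40 1/x^2 dx = 0.175000.
Boundary: ½(f(5) + f(40)) = ½(0.0400000 + 0.000625000) = 0.0203125.
So far: 0.195312.
Correction k=1: B_{2}/2! · (f^{(1)}(40) − f^{(1)}(5)) = 1/12 · (-3.12500e-05 − (-0.0160000)) = 0.00133073.
After k=1: 0.196643.
Correction k=2: B_{4}/4! · (f^{(3)}(40) − f^{(3)}(5)) = −1/720 · (-2.34375e-07 − (-0.00768000)) = -1.06663e-05.

S_2 ≈ 0.196633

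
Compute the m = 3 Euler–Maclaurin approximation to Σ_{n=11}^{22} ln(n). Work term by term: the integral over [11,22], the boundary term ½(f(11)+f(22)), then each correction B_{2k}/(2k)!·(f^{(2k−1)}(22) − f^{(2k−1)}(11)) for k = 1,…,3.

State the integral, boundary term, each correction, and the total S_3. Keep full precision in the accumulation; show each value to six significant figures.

S_3 ≈ 33.3668

Integral: ∫_11^22 ln(x) dx = 30.6261.
½[f(11) + f(22)] = ½[2.39790 + 3.09104] = 2.74447.
Integral + boundary = 33.3706.
k=1: B_{2}/(2)! × [f^{(1)}(22) − f^{(1)}(11)] = 1/12 × (0.0454545 − 0.0909091) = -0.00378788.
Running total after k=1: 33.3668.
k=2: B_{4}/(4)! × [f^{(3)}(22) − f^{(3)}(11)] = −1/720 × (0.000187829 − 0.00150263) = 1.82611e-06.
Running total after k=2: 33.3668.
k=3: B_{6}/(6)! × [f^{(5)}(22) − f^{(5)}(11)] = 1/30240 × (4.65691e-06 − 0.000149021) = -4.77395e-09.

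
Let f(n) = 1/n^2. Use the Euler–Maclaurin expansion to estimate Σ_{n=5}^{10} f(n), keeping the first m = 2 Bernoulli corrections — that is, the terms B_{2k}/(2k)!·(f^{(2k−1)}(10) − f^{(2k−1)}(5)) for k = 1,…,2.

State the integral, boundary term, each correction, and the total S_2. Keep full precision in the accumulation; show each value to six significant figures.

The integral term ∫_5^10 1/x^2 dx = 0.100000.
Endpoint term: (f(5) + f(10))/2 = (0.0400000 + 0.0100000)/2 = 0.0250000.
Integral + boundary = 0.125000.
Correction k=1: B_{2}/2! · (f^{(1)}(10) − f^{(1)}(5)) = 1/12 · (-0.00200000 − (-0.0160000)) = 0.00116667.
Running total after k=1: 0.126167.
Correction k=2: B_{4}/4! · (f^{(3)}(10) − f^{(3)}(5)) = −1/720 · (-0.000240000 − (-0.00768000)) = -1.03333e-05.

S_2 ≈ 0.126156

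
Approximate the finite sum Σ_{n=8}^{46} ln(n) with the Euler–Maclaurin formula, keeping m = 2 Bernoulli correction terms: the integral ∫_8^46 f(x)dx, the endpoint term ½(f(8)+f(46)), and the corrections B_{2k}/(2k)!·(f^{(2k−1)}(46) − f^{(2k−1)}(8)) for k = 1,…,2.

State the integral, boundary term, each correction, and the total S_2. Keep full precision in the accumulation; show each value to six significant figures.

S_2 ≈ 124.427

∫_8^46 ln(x) dx evaluates to 121.482.
Endpoint term: (f(8) + f(46))/2 = (2.07944 + 3.82864)/2 = 2.95404.
Running total after boundary: 124.436.
k=1: B_{2}/(2)! × [f^{(1)}(46) − f^{(1)}(8)] = 1/12 × (0.0217391 − 0.125000) = -0.00860507.
Partial sum through k=1: 124.427.
k=2: B_{4}/(4)! × [f^{(3)}(46) − f^{(3)}(8)] = −1/720 × (2.05474e-05 − 0.00390625) = 5.39681e-06.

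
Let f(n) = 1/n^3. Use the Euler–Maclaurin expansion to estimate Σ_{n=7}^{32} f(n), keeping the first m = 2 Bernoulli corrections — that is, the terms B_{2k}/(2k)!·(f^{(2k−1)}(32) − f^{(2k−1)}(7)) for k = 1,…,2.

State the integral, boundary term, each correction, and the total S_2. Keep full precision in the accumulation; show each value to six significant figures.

∫_7^32 1/x^3 dx evaluates to 0.00971580.
Boundary: ½(f(7) + f(32)) = ½(0.00291545 + 3.05176e-05) = 0.00147298.
Running total after boundary: 0.0111888.
Order-1 term: 1/12 · (-2.86102e-06 − (-0.00124948)) = 0.000103885.
Partial sum through k=1: 0.0112927.
Order-2 term: −1/720 · (-5.58794e-08 − (-0.000509992)) = -7.08244e-07.

S_2 ≈ 0.0112920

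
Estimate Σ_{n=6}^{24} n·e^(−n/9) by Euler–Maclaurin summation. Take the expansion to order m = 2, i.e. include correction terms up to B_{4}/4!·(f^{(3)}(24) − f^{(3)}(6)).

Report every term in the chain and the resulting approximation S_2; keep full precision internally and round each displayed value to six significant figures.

S_2 ≈ 51.0249

∫_6^24 x·e^(−x/9) dx evaluates to 48.6747.
½[f(6) + f(24)] = ½[3.08050 + 1.66760] = 2.37405.
Running total after boundary: 51.0488.
Order-1 term: 1/12 · (-0.115806 − 0.171139) = -0.0239121.
After k=1: 51.0249.
Order-2 term: −1/720 · (0.000285940 − 0.0147898) = 2.01442e-05.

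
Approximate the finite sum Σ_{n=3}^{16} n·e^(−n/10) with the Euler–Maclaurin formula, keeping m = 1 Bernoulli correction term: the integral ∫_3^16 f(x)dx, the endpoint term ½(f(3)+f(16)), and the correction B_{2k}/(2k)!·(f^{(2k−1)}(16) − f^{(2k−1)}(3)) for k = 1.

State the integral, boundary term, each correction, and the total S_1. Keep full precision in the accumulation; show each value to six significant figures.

S_1 ≈ 46.4864

Integral: ∫_3^16 x·e^(−x/10) dx = 43.8133.
½[f(3) + f(16)] = ½[2.22245 + 3.23034] = 2.72640.
So far: 46.5397.
k=1: B_{2}/(2)! × [f^{(1)}(16) − f^{(1)}(3)] = 1/12 × (-0.121138 − 0.518573) = -0.0533092.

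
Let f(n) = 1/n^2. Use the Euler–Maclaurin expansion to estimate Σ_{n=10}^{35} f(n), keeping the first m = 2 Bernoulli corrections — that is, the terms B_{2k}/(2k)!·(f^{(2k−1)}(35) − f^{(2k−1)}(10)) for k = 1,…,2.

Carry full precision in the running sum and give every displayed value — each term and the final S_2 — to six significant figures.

S_2 ≈ 0.0769992

∫_10^35 1/x^2 dx evaluates to 0.0714286.
½[f(10) + f(35)] = ½[0.0100000 + 0.000816327] = 0.00540816.
So far: 0.0768367.
Correction k=1: B_{2}/2! · (f^{(1)}(35) − f^{(1)}(10)) = 1/12 · (-4.66472e-05 − (-0.00200000)) = 0.000162779.
Running total after k=1: 0.0769995.
Correction k=2: B_{4}/4! · (f^{(3)}(35) − f^{(3)}(10)) = −1/720 · (-4.56952e-07 − (-0.000240000)) = -3.32699e-07.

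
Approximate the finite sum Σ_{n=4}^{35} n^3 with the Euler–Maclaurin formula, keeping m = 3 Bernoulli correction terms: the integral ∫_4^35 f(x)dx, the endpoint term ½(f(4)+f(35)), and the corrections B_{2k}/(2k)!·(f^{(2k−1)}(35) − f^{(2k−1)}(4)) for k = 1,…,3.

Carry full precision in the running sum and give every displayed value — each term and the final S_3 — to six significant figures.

The integral term ∫_4^35 x^3 dx = 375092.
Endpoint term: (f(4) + f(35))/2 = (64.0000 + 42875.0)/2 = 21469.5.
Running total after boundary: 396562.
k=1: B_{2}/(2)! × [f^{(1)}(35) − f^{(1)}(4)] = 1/12 × (3675.00 − 48.0000) = 302.250.
After k=1: 396864.
k=2: B_{4}/(4)! × [f^{(3)}(35) − f^{(3)}(4)] = −1/720 × (6.00000 − 6.00000) = 0.00000.
After k=2: 396864.
k=3: B_{6}/(6)! × [f^{(5)}(35) − f^{(5)}(4)] = 1/30240 × (0.00000 − 0.00000) = 0.00000.

S_3 ≈ 396864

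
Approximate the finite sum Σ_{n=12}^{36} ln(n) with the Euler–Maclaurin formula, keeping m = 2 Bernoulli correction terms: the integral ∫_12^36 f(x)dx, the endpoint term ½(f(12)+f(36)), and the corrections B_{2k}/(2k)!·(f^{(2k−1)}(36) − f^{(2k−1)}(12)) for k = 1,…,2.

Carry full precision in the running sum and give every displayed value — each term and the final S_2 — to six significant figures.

Integral: ∫_12^36 ln(x) dx = 75.1878.
Endpoint term: (f(12) + f(36))/2 = (2.48491 + 3.58352)/2 = 3.03421.
Running total after boundary: 78.2220.
Correction k=1: B_{2}/2! · (f^{(1)}(36) − f^{(1)}(12)) = 1/12 · (0.0277778 − 0.0833333) = -0.00462963.
After k=1: 78.2174.
Correction k=2: B_{4}/4! · (f^{(3)}(36) − f^{(3)}(12)) = −1/720 · (4.28669e-05 − 0.00115741) = 1.54797e-06.

S_2 ≈ 78.2174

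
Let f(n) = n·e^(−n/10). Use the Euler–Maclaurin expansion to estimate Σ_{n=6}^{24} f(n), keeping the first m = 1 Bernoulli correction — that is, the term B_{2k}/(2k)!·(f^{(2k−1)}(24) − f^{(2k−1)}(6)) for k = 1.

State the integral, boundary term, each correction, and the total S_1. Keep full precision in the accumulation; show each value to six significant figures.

S_1 ≈ 59.6719

∫_6^24 x·e^(−x/10) dx evaluates to 56.9658.
Boundary: ½(f(6) + f(24)) = ½(3.29287 + 2.17723) = 2.73505.
So far: 59.7008.
Correction k=1: B_{2}/2! · (f^{(1)}(24) − f^{(1)}(6)) = 1/12 · (-0.127005 − 0.219525) = -0.0288775.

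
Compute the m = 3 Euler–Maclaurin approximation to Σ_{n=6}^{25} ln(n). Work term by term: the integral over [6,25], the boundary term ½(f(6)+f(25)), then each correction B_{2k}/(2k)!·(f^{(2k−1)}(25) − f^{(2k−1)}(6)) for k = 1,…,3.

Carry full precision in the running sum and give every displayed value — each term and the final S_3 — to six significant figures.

S_3 ≈ 53.2161

Integral: ∫_6^25 ln(x) dx = 50.7213.
Endpoint term: (f(6) + f(25))/2 = (1.79176 + 3.21888)/2 = 2.50532.
Integral + boundary = 53.2267.
k=1: B_{2}/(2)! × [f^{(1)}(25) − f^{(1)}(6)] = 1/12 × (0.0400000 − 0.166667) = -0.0105556.
Running total after k=1: 53.2161.
k=2: B_{4}/(4)! × [f^{(3)}(25) − f^{(3)}(6)] = −1/720 × (0.000128000 − 0.00925926) = 1.26823e-05.
Running total after k=2: 53.2161.
k=3: B_{6}/(6)! × [f^{(5)}(25) − f^{(5)}(6)] = 1/30240 × (2.45760e-06 − 0.00308642) = -1.01983e-07.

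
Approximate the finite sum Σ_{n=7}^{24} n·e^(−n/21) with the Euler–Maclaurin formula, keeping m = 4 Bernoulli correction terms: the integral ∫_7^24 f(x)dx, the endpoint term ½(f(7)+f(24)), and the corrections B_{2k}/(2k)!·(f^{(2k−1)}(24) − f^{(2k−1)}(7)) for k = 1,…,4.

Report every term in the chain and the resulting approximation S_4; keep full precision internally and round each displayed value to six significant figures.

Integral: ∫_7^24 x·e^(−x/21) dx = 119.954.
Endpoint term: (f(7) + f(24))/2 = (5.01572 + 7.65376)/2 = 6.33474.
Running total after boundary: 126.288.
Correction k=1: B_{2}/2! · (f^{(1)}(24) − f^{(1)}(7)) = 1/12 · (-0.0455581 − 0.477688) = -0.0436038.
Running total after k=1: 126.245.
Correction k=2: B_{4}/4! · (f^{(3)}(24) − f^{(3)}(7)) = −1/720 · (0.00134298 − 0.00433277) = 4.15248e-06.
Running total after k=2: 126.245.
Correction k=3: B_{6}/6! · (f^{(5)}(24) − f^{(5)}(7)) = 1/30240 · (6.32488e-06 − 1.71935e-05) = -3.59413e-10.
Running total after k=3: 126.245.
Correction k=4: B_{8}/8! · (f^{(7)}(24) − f^{(7)}(7)) = −1/1209600 · (2.17788e-08 − 5.56965e-08) = 2.80405e-14.

S_4 ≈ 126.245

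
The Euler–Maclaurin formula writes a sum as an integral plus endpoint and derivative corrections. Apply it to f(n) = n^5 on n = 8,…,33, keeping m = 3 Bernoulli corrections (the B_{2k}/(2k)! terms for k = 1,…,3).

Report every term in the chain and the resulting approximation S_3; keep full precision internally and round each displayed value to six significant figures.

Integral: ∫_8^33 x^5 dx = 2.15201e+08.
Endpoint term: (f(8) + f(33))/2 = (32768.0 + 3.91354e+07)/2 = 1.95841e+07.
Integral + boundary = 2.34785e+08.
k=1: B_{2}/(2)! × [f^{(1)}(33) − f^{(1)}(8)] = 1/12 × (5.92960e+06 − 20480.0) = 492427.
Partial sum through k=1: 2.35277e+08.
k=2: B_{4}/(4)! × [f^{(3)}(33) − f^{(3)}(8)] = −1/720 × (65340.0 − 3840.00) = -85.4167.
Partial sum through k=2: 2.35277e+08.
k=3: B_{6}/(6)! × [f^{(5)}(33) − f^{(5)}(8)] = 1/30240 × (120.000 − 120.000) = 0.00000.

S_3 ≈ 2.35277e+08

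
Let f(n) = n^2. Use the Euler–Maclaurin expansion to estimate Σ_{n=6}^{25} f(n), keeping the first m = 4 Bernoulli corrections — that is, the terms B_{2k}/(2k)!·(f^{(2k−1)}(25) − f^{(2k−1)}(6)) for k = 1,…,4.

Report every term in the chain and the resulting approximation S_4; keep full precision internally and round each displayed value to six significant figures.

S_4 ≈ 5470.00

∫_6^25 x^2 dx evaluates to 5136.33.
½[f(6) + f(25)] = ½[36.0000 + 625.000] = 330.500.
Running total after boundary: 5466.83.
Correction k=1: B_{2}/2! · (f^{(1)}(25) − f^{(1)}(6)) = 1/12 · (50.0000 − 12.0000) = 3.16667.
Running total after k=1: 5470.00.
Correction k=2: B_{4}/4! · (f^{(3)}(25) − f^{(3)}(6)) = −1/720 · (0.00000 − 0.00000) = 0.00000.
Running total after k=2: 5470.00.
Correction k=3: B_{6}/6! · (f^{(5)}(25) − f^{(5)}(6)) = 1/30240 · (0.00000 − 0.00000) = 0.00000.
Running total after k=3: 5470.00.
Correction k=4: B_{8}/8! · (f^{(7)}(25) − f^{(7)}(6)) = −1/1209600 · (0.00000 − 0.00000) = 0.00000.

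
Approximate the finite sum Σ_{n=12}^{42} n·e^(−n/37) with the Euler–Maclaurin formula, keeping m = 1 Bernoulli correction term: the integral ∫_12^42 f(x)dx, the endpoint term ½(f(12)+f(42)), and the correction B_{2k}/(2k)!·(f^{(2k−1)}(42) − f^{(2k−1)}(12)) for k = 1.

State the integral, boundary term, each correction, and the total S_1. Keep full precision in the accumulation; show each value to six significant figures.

S_1 ≈ 382.480

Integral: ∫_12^42 x·e^(−x/37) dx = 371.438.
½[f(12) + f(42)] = ½[8.67619 + 13.4979] = 11.0870.
Integral + boundary = 382.525.
k=1: B_{2}/(2)! × [f^{(1)}(42) − f^{(1)}(12)] = 1/12 × (-0.0434296 − 0.488524) = -0.0443295.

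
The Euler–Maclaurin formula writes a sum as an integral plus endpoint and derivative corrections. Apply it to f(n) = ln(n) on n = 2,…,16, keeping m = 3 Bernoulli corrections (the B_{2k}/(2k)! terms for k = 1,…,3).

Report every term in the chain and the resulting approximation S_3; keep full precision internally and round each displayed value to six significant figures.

S_3 ≈ 30.6719

The integral term ∫_2^16 ln(x) dx = 28.9751.
½[f(2) + f(16)] = ½[0.693147 + 2.77259] = 1.73287.
So far: 30.7080.
k=1: B_{2}/(2)! × [f^{(1)}(16) − f^{(1)}(2)] = 1/12 × (0.0625000 − 0.500000) = -0.0364583.
Partial sum through k=1: 30.6715.
k=2: B_{4}/(4)! × [f^{(3)}(16) − f^{(3)}(2)] = −1/720 × (0.000488281 − 0.250000) = 0.000346544.
Partial sum through k=2: 30.6719.
k=3: B_{6}/(6)! × [f^{(5)}(16) − f^{(5)}(2)] = 1/30240 × (2.28882e-05 − 0.750000) = -2.48008e-05.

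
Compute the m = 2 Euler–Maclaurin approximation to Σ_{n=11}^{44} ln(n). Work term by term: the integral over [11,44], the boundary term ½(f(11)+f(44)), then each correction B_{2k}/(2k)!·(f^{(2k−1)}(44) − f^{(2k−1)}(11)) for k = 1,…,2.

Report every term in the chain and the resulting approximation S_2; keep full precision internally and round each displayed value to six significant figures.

∫_11^44 ln(x) dx evaluates to 107.127.
½[f(11) + f(44)] = ½[2.39790 + 3.78419] = 3.09104.
So far: 110.219.
Correction k=1: B_{2}/2! · (f^{(1)}(44) − f^{(1)}(11)) = 1/12 · (0.0227273 − 0.0909091) = -0.00568182.
After k=1: 110.213.
Correction k=2: B_{4}/4! · (f^{(3)}(44) − f^{(3)}(11)) = −1/720 · (2.34786e-05 − 0.00150263) = 2.05438e-06.

S_2 ≈ 110.213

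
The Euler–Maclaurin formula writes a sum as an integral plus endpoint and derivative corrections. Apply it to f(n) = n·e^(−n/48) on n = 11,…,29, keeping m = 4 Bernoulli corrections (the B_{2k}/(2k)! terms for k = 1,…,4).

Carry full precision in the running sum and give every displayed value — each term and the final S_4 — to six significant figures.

∫_11^29 x·e^(−x/48) dx evaluates to 232.021.
Endpoint term: (f(11) + f(29))/2 = (8.74716 + 15.8494)/2 = 12.2983.
So far: 244.320.
Correction k=1: B_{2}/2! · (f^{(1)}(29) − f^{(1)}(11)) = 1/12 · (0.216335 − 0.612964) = -0.0330524.
Partial sum through k=1: 244.287.
Correction k=2: B_{4}/4! · (f^{(3)}(29) − f^{(3)}(11)) = −1/720 · (0.000568313 − 0.000956318) = 5.38895e-07.
Partial sum through k=2: 244.287.
Correction k=3: B_{6}/6! · (f^{(5)}(29) − f^{(5)}(11)) = 1/30240 · (4.52574e-07 − 7.14667e-07) = -8.66707e-12.
Partial sum through k=3: 244.287.
Correction k=4: B_{8}/8! · (f^{(7)}(29) − f^{(7)}(11)) = −1/1209600 · (2.85801e-10 − 4.40219e-10) = 1.27661e-16.

S_4 ≈ 244.287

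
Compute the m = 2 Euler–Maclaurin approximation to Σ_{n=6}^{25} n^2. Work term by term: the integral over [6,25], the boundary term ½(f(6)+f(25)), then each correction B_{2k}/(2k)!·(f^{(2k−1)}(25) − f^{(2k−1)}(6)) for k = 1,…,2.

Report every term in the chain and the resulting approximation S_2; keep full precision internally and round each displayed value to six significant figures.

S_2 ≈ 5470.00

∫_6^25 x^2 dx evaluates to 5136.33.
Endpoint term: (f(6) + f(25))/2 = (36.0000 + 625.000)/2 = 330.500.
So far: 5466.83.
Correction k=1: B_{2}/2! · (f^{(1)}(25) − f^{(1)}(6)) = 1/12 · (50.0000 − 12.0000) = 3.16667.
Running total after k=1: 5470.00.
Correction k=2: B_{4}/4! · (f^{(3)}(25) − f^{(3)}(6)) = −1/720 · (0.00000 − 0.00000) = 0.00000.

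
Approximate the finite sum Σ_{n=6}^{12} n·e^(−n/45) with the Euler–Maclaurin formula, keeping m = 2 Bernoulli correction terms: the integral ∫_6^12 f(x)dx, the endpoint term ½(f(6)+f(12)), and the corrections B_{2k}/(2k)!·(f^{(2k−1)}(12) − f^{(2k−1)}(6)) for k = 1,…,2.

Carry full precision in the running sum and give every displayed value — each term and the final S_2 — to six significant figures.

S_2 ≈ 51.1213

Integral: ∫_6^12 x·e^(−x/45) dx = 43.9166.
Endpoint term: (f(6) + f(12))/2 = (5.25104 + 9.19114)/2 = 7.22109.
So far: 51.1377.
k=1: B_{2}/(2)! × [f^{(1)}(12) − f^{(1)}(6)] = 1/12 × (0.561681 − 0.758484) = -0.0164002.
After k=1: 51.1213.
k=2: B_{4}/(4)! × [f^{(3)}(12) − f^{(3)}(6)] = −1/720 × (0.00103385 − 0.00123893) = 2.84837e-07.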